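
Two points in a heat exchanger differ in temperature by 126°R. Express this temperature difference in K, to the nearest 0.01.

70.00 K

An interval of 1°R corresponds to 5/9 K.
126 × 5/9 = 70.00.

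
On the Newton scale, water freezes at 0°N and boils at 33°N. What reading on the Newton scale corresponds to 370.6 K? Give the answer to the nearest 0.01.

32.16°N

First in Celsius: 370.6 - 273.15 = 97.4500°C.
Linearly onto the Newton scale: 0 + (97.4500 / 100) × (33 - 0) = 32.16°N.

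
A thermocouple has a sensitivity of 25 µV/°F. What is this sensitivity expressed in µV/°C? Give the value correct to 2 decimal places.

45.00 µV/°C

Since only a temperature interval is involved, the additive offset between the scales drops out.
A change of 1°C is a change of 1.8°F, so per °C the value is 25 × 1.8 = 45.00.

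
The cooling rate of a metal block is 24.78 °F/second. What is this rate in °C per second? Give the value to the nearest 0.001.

13.767 °C/second

The quantity depends on a temperature interval, so only the ratio of degree sizes applies; the offset between the scales is irrelevant.
A change of 1°F is a change of 5/9°C, so 24.78 × 5/9 = 13.767.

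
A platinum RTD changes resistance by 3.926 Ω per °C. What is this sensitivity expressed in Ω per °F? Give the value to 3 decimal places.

The quantity depends on a temperature interval, so only the ratio of degree sizes applies; the offset between the scales is irrelevant.
A change of 1°F is a change of 5/9°C, so per °F the value is 3.926 × 5/9 = 2.181.

2.181 Ω per °F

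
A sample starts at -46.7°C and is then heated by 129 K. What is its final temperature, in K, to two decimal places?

355.45 K

The 129 K change is an interval; Kelvin and Celsius degrees are the same size, so ΔC = +129°C.
Final Celsius temperature: -46.7000 + 129.0000 = 82.3000°C.
In kelvin: 82.3000 + 273.15 = 355.45 K.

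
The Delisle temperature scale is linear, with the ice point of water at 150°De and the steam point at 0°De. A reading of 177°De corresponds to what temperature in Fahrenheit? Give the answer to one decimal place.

Linear interpolation between the fixed points: C = (177 - 150) × 100 / (0 - 150) = -18.0000°C.
Then -18.0000 × 1.8 + 32 = -0.4°F.

-0.4°F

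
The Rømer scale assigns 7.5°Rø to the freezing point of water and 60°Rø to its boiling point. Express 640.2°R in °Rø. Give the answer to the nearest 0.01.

50.82°Rø

First in Celsius: (640.2 - 491.67) × 5/9 = 82.5167°C.
Linearly onto the Rømer scale: 7.5 + (82.5167 / 100) × (60 - 7.5) = 50.82°Rø.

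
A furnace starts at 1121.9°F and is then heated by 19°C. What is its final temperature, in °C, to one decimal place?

Initial temperature in Celsius: (1121.9 - 32) × 5/9 = 605.5000°C.
Final Celsius temperature: 605.5000 + 19.0000 = 624.5000°C.

624.5°C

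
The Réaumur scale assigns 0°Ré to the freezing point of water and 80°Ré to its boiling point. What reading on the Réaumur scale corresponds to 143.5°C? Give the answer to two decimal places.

114.80°Ré

Linearly onto the Réaumur scale: 0 + (143.5000 / 100) × (80 - 0) = 114.80°Ré.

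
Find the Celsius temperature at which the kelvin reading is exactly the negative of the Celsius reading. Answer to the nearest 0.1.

Let C be the Celsius reading. The kelvin reading is K = 1·C + 273.15.
Require K = -1·C: 1·C + 273.15 = -1·C.
(2)·C = -273.15  ⇒  C = -136.6.

-136.6°C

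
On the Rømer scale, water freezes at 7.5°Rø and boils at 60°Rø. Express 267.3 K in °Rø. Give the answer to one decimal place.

First in Celsius: 267.3 - 273.15 = -5.8500°C.
Linearly onto the Rømer scale: 7.5 + (-5.8500 / 100) × (60 - 7.5) = 4.4°Rø.

4.4°Rø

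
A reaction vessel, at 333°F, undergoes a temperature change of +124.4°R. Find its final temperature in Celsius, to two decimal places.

236.33°C

Initial temperature in Celsius: (333 - 32) × 5/9 = 167.2222°C.
The 124.4°R change is an interval, so only the factor 5/9 applies: +124.4 × 5/9 = +69.1111°C.
Final Celsius temperature: 167.2222 + 69.1111 = 236.3333°C.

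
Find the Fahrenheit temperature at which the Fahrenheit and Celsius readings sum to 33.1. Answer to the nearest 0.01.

32.71°F

Let F be the Fahrenheit reading. The Celsius reading is C = 5/9·F - 17.7778.
Require F + C = 33.1: (14/9)·F - 17.7778 = 33.1.
F = (33.1 + 17.7778) / (14/9) = 32.71.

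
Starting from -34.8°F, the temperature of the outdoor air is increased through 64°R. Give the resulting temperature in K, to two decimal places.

271.59 K

Initial temperature in Celsius: (-34.8 - 32) × 5/9 = -37.1111°C.
The 64°R change is an interval, so only the factor 5/9 applies: +64 × 5/9 = +35.5556°C.
Final Celsius temperature: -37.1111 + 35.5556 = -1.5556°C.
In kelvin: -1.5556 + 273.15 = 271.59 K.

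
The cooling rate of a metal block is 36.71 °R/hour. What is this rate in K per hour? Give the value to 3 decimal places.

20.394 K/hour

Since only a temperature interval is involved, the additive offset between the scales drops out.
A change of 1°R is a change of 5/9 K, so 36.71 × 5/9 = 20.394.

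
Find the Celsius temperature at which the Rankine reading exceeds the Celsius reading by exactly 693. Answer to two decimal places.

Let C be the Celsius reading. The Rankine reading is R = 1.8·C + 491.67.
Require R - C = 693: (0.8)·C + 491.67 = 693.
C = (693 - 491.67) / (0.8) = 251.66.

251.66°C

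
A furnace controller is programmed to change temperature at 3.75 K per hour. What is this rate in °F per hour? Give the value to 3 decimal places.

6.750 °F/hour

Since only a temperature interval is involved, the additive offset between the scales drops out.
A change of 1 K is a change of 1.8°F, so 3.75 × 1.8 = 6.750.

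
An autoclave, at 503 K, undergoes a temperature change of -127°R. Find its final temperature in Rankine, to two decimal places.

778.40°R

Initial temperature in Celsius: 503 - 273.15 = 229.8500°C.
The 127°R change is an interval, so only the factor 5/9 applies: -127 × 5/9 = -70.5556°C.
Final Celsius temperature: 229.8500 - 70.5556 = 159.2944°C.
In Rankine: 159.2944 × 1.8 + 491.67 = 778.40°R.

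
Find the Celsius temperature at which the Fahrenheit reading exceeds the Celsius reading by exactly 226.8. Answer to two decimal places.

243.50°C

Let C be the Celsius reading. The Fahrenheit reading is F = 1.8·C + 32.
Require F - C = 226.8: (0.8)·C + 32 = 226.8.
C = (226.8 - 32) / (0.8) = 243.50.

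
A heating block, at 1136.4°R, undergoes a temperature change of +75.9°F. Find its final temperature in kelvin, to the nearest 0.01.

673.50 K

Initial temperature in Celsius: (1136.4 - 491.67) × 5/9 = 358.1833°C.
The 75.9°F change is an interval, so only the factor 5/9 applies: +75.9 × 5/9 = +42.1667°C.
Final Celsius temperature: 358.1833 + 42.1667 = 400.3500°C.
In kelvin: 400.3500 + 273.15 = 673.50 K.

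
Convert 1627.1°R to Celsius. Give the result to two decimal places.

In Celsius: (1627.1 - 491.67) × 5/9 = 630.7944°C.

630.79°C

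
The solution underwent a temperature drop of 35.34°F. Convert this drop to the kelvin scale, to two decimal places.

19.63 K

An interval of 1°F corresponds to 5/9 K.
35.34 × 5/9 = 19.63.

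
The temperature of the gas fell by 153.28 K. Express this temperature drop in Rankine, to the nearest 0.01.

275.90°R

Only the scale ratio 1.8 matters for a change in temperature.
153.28 × 1.8 = 275.90.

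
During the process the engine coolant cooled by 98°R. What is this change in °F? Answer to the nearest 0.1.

Rankine and Fahrenheit degrees are the same size, so the interval is unchanged: 98.0.

98.0°F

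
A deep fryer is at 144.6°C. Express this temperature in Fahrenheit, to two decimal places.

In Fahrenheit: 144.6000 × 1.8 + 32 = 292.28°F.

292.28°F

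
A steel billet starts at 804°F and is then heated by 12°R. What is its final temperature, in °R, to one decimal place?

Initial temperature in Celsius: (804 - 32) × 5/9 = 428.8889°C.
The 12°R change is an interval, so only the factor 5/9 applies: +12 × 5/9 = +6.6667°C.
Final Celsius temperature: 428.8889 + 6.6667 = 435.5556°C.
In Rankine: 435.5556 × 1.8 + 491.67 = 1275.7°R.

1275.7°R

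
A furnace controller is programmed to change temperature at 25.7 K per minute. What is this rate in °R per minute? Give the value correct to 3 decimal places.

Since only a temperature interval is involved, the additive offset between the scales drops out.
A change of 1 K is a change of 1.8°R, so 25.7 × 1.8 = 46.260.

46.260 °R/minute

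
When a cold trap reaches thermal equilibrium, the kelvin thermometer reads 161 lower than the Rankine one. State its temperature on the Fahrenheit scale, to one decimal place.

Let x be the Rankine reading; then the kelvin reading is 5/9·x.
(5/9·x) - x = -161  ⇒  (-4/9)·x = -161  ⇒  x = 362.2500°R.
In Celsius: (362.25 - 491.67) × 5/9 = -71.9000°C.
In Fahrenheit: -71.9000 × 1.8 + 32 = -97.4°F.

-97.4°F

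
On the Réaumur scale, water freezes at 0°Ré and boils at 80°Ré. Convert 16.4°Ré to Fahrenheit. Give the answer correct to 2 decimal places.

Linear interpolation between the fixed points: C = (16.4 - 0) × 100 / (80 - 0) = 20.5000°C.
Then 20.5000 × 1.8 + 32 = 68.90°F.

68.90°F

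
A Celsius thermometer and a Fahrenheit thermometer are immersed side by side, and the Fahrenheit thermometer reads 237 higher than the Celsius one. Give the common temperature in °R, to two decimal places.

Let x be the Celsius reading; then the Fahrenheit reading is 1.8·x + 32.
(1.8·x + 32) - x = 237  ⇒  (0.8)·x = 205  ⇒  x = 256.2500°C.
In Rankine: 256.2500 × 1.8 + 491.67 = 952.92°R.

952.92°R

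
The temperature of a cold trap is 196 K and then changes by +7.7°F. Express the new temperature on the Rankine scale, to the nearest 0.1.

Initial temperature in Celsius: 196 - 273.15 = -77.1500°C.
The 7.7°F change is an interval, so only the factor 5/9 applies: +7.7 × 5/9 = +4.2778°C.
Final Celsius temperature: -77.1500 + 4.2778 = -72.8722°C.
In Rankine: -72.8722 × 1.8 + 491.67 = 360.5°R.

360.5°R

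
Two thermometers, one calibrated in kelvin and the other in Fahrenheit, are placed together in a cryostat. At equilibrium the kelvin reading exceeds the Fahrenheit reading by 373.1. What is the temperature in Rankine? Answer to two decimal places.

Let x be the kelvin reading; then the Fahrenheit reading is 1.8·x - 459.67.
(1.8·x - 459.67) - x = -373.1  ⇒  (0.8)·x = 86.57  ⇒  x = 108.2125 K.
In Celsius: 108.2125 - 273.15 = -164.9375°C.
In Rankine: -164.9375 × 1.8 + 491.67 = 194.78°R.

194.78°R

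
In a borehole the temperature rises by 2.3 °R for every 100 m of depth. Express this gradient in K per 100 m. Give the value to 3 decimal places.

Since only a temperature interval is involved, the additive offset between the scales drops out.
A change of 1°R is a change of 5/9 K, so 2.3 × 5/9 = 1.278.

1.278 K/100 m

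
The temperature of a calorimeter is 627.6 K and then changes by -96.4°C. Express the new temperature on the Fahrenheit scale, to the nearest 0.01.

Initial temperature in Celsius: 627.6 - 273.15 = 354.4500°C.
Final Celsius temperature: 354.4500 - 96.4000 = 258.0500°C.
In Fahrenheit: 258.0500 × 1.8 + 32 = 496.49°F.

496.49°F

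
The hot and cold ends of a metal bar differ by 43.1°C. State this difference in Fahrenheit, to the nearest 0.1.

77.6°F

An interval of 1°C corresponds to 1.8°F.
43.1 × 1.8 = 77.6.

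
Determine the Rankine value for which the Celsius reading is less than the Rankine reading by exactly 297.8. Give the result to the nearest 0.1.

Let R be the Rankine reading. The Celsius reading is C = 5/9·R - 273.15.
Require C - R = -297.8: (-4/9)·R - 273.15 = -297.8.
R = (-297.8 + 273.15) / (-4/9) = 55.5.

55.5°R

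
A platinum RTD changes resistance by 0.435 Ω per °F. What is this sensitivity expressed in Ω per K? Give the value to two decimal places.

Since only a temperature interval is involved, the additive offset between the scales drops out.
A change of 1 K is a change of 1.8°F, so per K the value is 0.435 × 1.8 = 0.78.

0.78 Ω per K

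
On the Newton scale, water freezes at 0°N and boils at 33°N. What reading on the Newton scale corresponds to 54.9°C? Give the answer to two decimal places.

Linearly onto the Newton scale: 0 + (54.9000 / 100) × (33 - 0) = 18.12°N.

18.12°N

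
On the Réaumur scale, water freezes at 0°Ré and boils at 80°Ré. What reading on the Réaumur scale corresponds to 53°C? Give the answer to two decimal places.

Linearly onto the Réaumur scale: 0 + (53.0000 / 100) × (80 - 0) = 42.40°Ré.

42.40°Ré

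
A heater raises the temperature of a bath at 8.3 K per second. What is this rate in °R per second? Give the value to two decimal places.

14.94 °R/second

Since only a temperature interval is involved, the additive offset between the scales drops out.
A change of 1 K is a change of 1.8°R, so 8.3 × 1.8 = 14.94.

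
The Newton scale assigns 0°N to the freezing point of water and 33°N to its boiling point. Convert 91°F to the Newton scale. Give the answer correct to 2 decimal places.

First in Celsius: (91 - 32) × 5/9 = 32.7778°C.
Linearly onto the Newton scale: 0 + (32.7778 / 100) × (33 - 0) = 10.82°N.

10.82°N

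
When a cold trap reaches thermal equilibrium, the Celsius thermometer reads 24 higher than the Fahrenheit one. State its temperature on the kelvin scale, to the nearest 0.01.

203.15 K

Let x be the Fahrenheit reading; then the Celsius reading is 5/9·x - 17.7778.
(5/9·x - 17.7778) - x = 24  ⇒  (-4/9)·x = 41.7778  ⇒  x = -94.0000°F.
In Celsius: (-94 - 32) × 5/9 = -70.0000°C.
In kelvin: -70.0000 + 273.15 = 203.15 K.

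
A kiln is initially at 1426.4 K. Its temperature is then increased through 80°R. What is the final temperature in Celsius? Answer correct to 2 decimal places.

Initial temperature in Celsius: 1426.4 - 273.15 = 1153.2500°C.
The 80°R change is an interval, so only the factor 5/9 applies: +80 × 5/9 = +44.4444°C.
Final Celsius temperature: 1153.2500 + 44.4444 = 1197.6944°C.

1197.69°C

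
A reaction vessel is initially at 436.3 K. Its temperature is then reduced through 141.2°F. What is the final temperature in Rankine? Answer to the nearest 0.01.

644.14°R

Initial temperature in Celsius: 436.3 - 273.15 = 163.1500°C.
The 141.2°F change is an interval, so only the factor 5/9 applies: -141.2 × 5/9 = -78.4444°C.
Final Celsius temperature: 163.1500 - 78.4444 = 84.7056°C.
In Rankine: 84.7056 × 1.8 + 491.67 = 644.14°R.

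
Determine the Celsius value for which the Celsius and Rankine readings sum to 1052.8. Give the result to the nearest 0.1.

200.4°C

Let C be the Celsius reading. The Rankine reading is R = 1.8·C + 491.67.
Require C + R = 1052.8: (2.8)·C + 491.67 = 1052.8.
C = (1052.8 - 491.67) / (2.8) = 200.4.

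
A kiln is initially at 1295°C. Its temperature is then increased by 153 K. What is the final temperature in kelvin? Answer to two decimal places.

1721.15 K

The 153 K change is an interval; Kelvin and Celsius degrees are the same size, so ΔC = +153°C.
Final Celsius temperature: 1295.0000 + 153.0000 = 1448.0000°C.
In kelvin: 1448.0000 + 273.15 = 1721.15 K.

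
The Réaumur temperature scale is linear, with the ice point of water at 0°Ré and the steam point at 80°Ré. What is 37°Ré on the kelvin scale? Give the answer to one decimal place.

Linear interpolation between the fixed points: C = (37 - 0) × 100 / (80 - 0) = 46.2500°C.
Then 46.2500 + 273.15 = 319.4 K.

319.4 K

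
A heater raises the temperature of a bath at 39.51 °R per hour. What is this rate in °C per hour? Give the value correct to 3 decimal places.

The quantity depends on a temperature interval, so only the ratio of degree sizes applies; the offset between the scales is irrelevant.
A change of 1°R is a change of 5/9°C, so 39.51 × 5/9 = 21.950.

21.950 °C/hour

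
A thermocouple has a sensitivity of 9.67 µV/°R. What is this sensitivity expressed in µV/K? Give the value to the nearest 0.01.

17.41 µV/K

The quantity depends on a temperature interval, so only the ratio of degree sizes applies; the offset between the scales is irrelevant.
A change of 1 K is a change of 1.8°R, so per K the value is 9.67 × 1.8 = 17.41.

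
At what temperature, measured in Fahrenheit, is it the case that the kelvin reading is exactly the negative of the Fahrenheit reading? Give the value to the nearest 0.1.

Let F be the Fahrenheit reading. The kelvin reading is K = 5/9·F + 255.372.
Require K = -1·F: 5/9·F + 255.372 = -1·F.
(14/9)·F = -255.372  ⇒  F = -164.2.

-164.2°F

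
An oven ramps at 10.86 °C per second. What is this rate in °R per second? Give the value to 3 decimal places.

The quantity depends on a temperature interval, so only the ratio of degree sizes applies; the offset between the scales is irrelevant.
A change of 1°C is a change of 1.8°R, so 10.86 × 1.8 = 19.548.

19.548 °R/second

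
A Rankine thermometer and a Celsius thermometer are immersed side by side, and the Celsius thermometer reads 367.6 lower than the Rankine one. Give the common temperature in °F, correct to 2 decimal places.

Let x be the Rankine reading; then the Celsius reading is 5/9·x - 273.15.
(5/9·x - 273.15) - x = -367.6  ⇒  (-4/9)·x = -94.45  ⇒  x = 212.5125°R.
In Celsius: (212.5125 - 491.67) × 5/9 = -155.0875°C.
In Fahrenheit: -155.0875 × 1.8 + 32 = -247.16°F.

-247.16°F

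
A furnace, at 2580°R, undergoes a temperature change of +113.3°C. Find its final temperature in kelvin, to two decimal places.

Initial temperature in Celsius: (2580 - 491.67) × 5/9 = 1160.1833°C.
Final Celsius temperature: 1160.1833 + 113.3000 = 1273.4833°C.
In kelvin: 1273.4833 + 273.15 = 1546.63 K.

1546.63 K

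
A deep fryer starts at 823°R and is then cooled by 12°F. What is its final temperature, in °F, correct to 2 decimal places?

Initial temperature in Celsius: (823 - 491.67) × 5/9 = 184.0722°C.
The 12°F change is an interval, so only the factor 5/9 applies: -12 × 5/9 = -6.6667°C.
Final Celsius temperature: 184.0722 - 6.6667 = 177.4056°C.
In Fahrenheit: 177.4056 × 1.8 + 32 = 351.33°F.

351.33°F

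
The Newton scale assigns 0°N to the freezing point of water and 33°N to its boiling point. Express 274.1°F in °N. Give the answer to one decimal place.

44.4°N

First in Celsius: (274.1 - 32) × 5/9 = 134.5000°C.
Linearly onto the Newton scale: 0 + (134.5000 / 100) × (33 - 0) = 44.4°N.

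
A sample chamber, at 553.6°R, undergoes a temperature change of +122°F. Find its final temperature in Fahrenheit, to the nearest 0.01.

Initial temperature in Celsius: (553.6 - 491.67) × 5/9 = 34.4056°C.
The 122°F change is an interval, so only the factor 5/9 applies: +122 × 5/9 = +67.7778°C.
Final Celsius temperature: 34.4056 + 67.7778 = 102.1833°C.
In Fahrenheit: 102.1833 × 1.8 + 32 = 215.93°F.

215.93°F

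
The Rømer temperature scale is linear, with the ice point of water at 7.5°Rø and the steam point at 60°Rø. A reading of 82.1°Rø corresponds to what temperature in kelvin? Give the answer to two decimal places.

415.25 K

Linear interpolation between the fixed points: C = (82.1 - 7.5) × 100 / (60 - 7.5) = 142.0952°C.
Then 142.0952 + 273.15 = 415.25 K.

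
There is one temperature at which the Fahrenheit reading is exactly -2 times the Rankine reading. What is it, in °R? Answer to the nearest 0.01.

Let R be the Rankine reading. The Fahrenheit reading is F = 1·R - 459.67.
Require F = -2·R: 1·R - 459.67 = -2·R.
(3)·R = 459.67  ⇒  R = 153.22.

153.22°R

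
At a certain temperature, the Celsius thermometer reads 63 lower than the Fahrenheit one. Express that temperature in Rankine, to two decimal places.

Let x be the Fahrenheit reading; then the Celsius reading is 5/9·x - 17.7778.
(5/9·x - 17.7778) - x = -63  ⇒  (-4/9)·x = -45.2222  ⇒  x = 101.7500°F.
In Celsius: (101.75 - 32) × 5/9 = 38.7500°C.
In Rankine: 38.7500 × 1.8 + 491.67 = 561.42°R.

561.42°R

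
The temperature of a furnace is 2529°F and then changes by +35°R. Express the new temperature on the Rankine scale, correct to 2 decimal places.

3023.67°R

Initial temperature in Celsius: (2529 - 32) × 5/9 = 1387.2222°C.
The 35°R change is an interval, so only the factor 5/9 applies: +35 × 5/9 = +19.4444°C.
Final Celsius temperature: 1387.2222 + 19.4444 = 1406.6667°C.
In Rankine: 1406.6667 × 1.8 + 491.67 = 3023.67°R.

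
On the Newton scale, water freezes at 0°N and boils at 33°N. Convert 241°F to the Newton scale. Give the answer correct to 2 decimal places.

38.32°N

First in Celsius: (241 - 32) × 5/9 = 116.1111°C.
Linearly onto the Newton scale: 0 + (116.1111 / 100) × (33 - 0) = 38.32°N.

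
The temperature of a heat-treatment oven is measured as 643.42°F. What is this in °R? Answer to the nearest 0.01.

In Celsius: (643.42 - 32) × 5/9 = 339.6778°C.
In Rankine: 339.6778 × 1.8 + 491.67 = 1103.09°R.

1103.09°R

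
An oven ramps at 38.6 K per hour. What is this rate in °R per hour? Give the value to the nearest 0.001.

Since only a temperature interval is involved, the additive offset between the scales drops out.
A change of 1 K is a change of 1.8°R, so 38.6 × 1.8 = 69.480.

69.480 °R/hour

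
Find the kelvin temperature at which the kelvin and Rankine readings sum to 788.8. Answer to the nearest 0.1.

Let K be the kelvin reading. The Rankine reading is R = 1.8·K.
Require K + R = 788.8: (2.8)·K = 788.8.
K = (788.8) / (2.8) = 281.7.

281.7 K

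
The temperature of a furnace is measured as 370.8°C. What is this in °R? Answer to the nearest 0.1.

1159.1°R

In Rankine: 370.8000 × 1.8 + 491.67 = 1159.1°R.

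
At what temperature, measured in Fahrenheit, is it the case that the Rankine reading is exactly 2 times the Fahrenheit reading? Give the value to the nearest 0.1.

459.7°F

Let F be the Fahrenheit reading. The Rankine reading is R = 1·F + 459.67.
Require R = 2·F: 1·F + 459.67 = 2·F.
(-1)·F = -459.67  ⇒  F = 459.7.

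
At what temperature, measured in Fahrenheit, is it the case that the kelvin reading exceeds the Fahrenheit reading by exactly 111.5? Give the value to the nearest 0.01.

323.71°F

Let F be the Fahrenheit reading. The kelvin reading is K = 5/9·F + 255.372.
Require K - F = 111.5: (-4/9)·F + 255.372 = 111.5.
F = (111.5 - 255.372) / (-4/9) = 323.71.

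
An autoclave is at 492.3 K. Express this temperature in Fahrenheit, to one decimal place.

426.5°F

In Celsius: 492.3 - 273.15 = 219.1500°C.
In Fahrenheit: 219.1500 × 1.8 + 32 = 426.5°F.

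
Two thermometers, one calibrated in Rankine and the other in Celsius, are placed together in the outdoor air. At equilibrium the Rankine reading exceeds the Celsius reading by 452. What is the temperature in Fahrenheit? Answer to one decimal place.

Let x be the Rankine reading; then the Celsius reading is 5/9·x - 273.15.
(5/9·x - 273.15) - x = -452  ⇒  (-4/9)·x = -178.85  ⇒  x = 402.4125°R.
In Celsius: (402.4125 - 491.67) × 5/9 = -49.5875°C.
In Fahrenheit: -49.5875 × 1.8 + 32 = -57.3°F.

-57.3°F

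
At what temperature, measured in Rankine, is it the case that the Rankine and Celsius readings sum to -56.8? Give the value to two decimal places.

139.08°R

Let R be the Rankine reading. The Celsius reading is C = 5/9·R - 273.15.
Require R + C = -56.8: (14/9)·R - 273.15 = -56.8.
R = (-56.8 + 273.15) / (14/9) = 139.08.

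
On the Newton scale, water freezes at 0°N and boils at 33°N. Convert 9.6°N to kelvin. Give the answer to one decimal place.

Linear interpolation between the fixed points: C = (9.6 - 0) × 100 / (33 - 0) = 29.0909°C.
Then 29.0909 + 273.15 = 302.2 K.

302.2 K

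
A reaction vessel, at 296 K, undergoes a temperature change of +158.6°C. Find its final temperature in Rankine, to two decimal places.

818.28°R

Initial temperature in Celsius: 296 - 273.15 = 22.8500°C.
Final Celsius temperature: 22.8500 + 158.6000 = 181.4500°C.
In Rankine: 181.4500 × 1.8 + 491.67 = 818.28°R.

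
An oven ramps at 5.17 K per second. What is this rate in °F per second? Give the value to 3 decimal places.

Since only a temperature interval is involved, the additive offset between the scales drops out.
A change of 1 K is a change of 1.8°F, so 5.17 × 1.8 = 9.306.

9.306 °F/second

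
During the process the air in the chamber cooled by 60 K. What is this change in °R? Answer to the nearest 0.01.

108.00°R

Only the scale ratio 1.8 matters for a change in temperature.
60 × 1.8 = 108.00.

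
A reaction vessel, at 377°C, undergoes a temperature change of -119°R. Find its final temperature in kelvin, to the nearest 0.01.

The 119°R change is an interval, so only the factor 5/9 applies: -119 × 5/9 = -66.1111°C.
Final Celsius temperature: 377.0000 - 66.1111 = 310.8889°C.
In kelvin: 310.8889 + 273.15 = 584.04 K.

584.04 K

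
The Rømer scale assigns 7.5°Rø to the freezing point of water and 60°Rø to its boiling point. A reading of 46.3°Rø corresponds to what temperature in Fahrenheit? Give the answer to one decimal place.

165.0°F

Linear interpolation between the fixed points: C = (46.3 - 7.5) × 100 / (60 - 7.5) = 73.9048°C.
Then 73.9048 × 1.8 + 32 = 165.0°F.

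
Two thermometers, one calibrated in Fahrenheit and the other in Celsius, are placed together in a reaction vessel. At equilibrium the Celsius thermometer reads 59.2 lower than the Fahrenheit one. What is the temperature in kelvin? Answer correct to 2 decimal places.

Let x be the Fahrenheit reading; then the Celsius reading is 5/9·x - 17.7778.
(5/9·x - 17.7778) - x = -59.2  ⇒  (-4/9)·x = -41.4222  ⇒  x = 93.2000°F.
In Celsius: (93.2 - 32) × 5/9 = 34.0000°C.
In kelvin: 34.0000 + 273.15 = 307.15 K.

307.15 K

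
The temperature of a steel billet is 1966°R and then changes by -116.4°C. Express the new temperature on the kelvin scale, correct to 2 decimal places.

Initial temperature in Celsius: (1966 - 491.67) × 5/9 = 819.0722°C.
Final Celsius temperature: 819.0722 - 116.4000 = 702.6722°C.
In kelvin: 702.6722 + 273.15 = 975.82 K.

975.82 K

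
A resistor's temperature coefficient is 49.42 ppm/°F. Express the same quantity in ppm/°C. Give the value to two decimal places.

88.96 ppm/°C

Since only a temperature interval is involved, the additive offset between the scales drops out.
A change of 1°C is a change of 1.8°F, so per °C the value is 49.42 × 1.8 = 88.96.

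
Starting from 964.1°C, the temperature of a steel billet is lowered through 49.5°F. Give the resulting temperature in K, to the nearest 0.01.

The 49.5°F change is an interval, so only the factor 5/9 applies: -49.5 × 5/9 = -27.5000°C.
Final Celsius temperature: 964.1000 - 27.5000 = 936.6000°C.
In kelvin: 936.6000 + 273.15 = 1209.75 K.

1209.75 K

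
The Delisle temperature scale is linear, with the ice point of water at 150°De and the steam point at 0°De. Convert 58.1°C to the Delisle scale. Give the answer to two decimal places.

Linearly onto the Delisle scale: 150 + (58.1000 / 100) × (0 - 150) = 62.85°De.

62.85°De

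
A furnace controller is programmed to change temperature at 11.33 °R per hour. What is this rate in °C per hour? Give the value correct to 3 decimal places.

6.294 °C/hour

Since only a temperature interval is involved, the additive offset between the scales drops out.
A change of 1°R is a change of 5/9°C, so 11.33 × 5/9 = 6.294.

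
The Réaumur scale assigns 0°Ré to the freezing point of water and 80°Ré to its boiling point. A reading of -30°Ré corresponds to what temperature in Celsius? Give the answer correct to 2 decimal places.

-37.50°C

Linear interpolation between the fixed points: C = (-30 - 0) × 100 / (80 - 0) = -37.5000°C.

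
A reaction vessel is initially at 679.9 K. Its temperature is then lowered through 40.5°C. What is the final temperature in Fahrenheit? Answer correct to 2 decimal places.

Initial temperature in Celsius: 679.9 - 273.15 = 406.7500°C.
Final Celsius temperature: 406.7500 - 40.5000 = 366.2500°C.
In Fahrenheit: 366.2500 × 1.8 + 32 = 691.25°F.

691.25°F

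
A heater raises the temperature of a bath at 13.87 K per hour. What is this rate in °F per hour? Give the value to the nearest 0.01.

Since only a temperature interval is involved, the additive offset between the scales drops out.
A change of 1 K is a change of 1.8°F, so 13.87 × 1.8 = 24.97.

24.97 °F/hour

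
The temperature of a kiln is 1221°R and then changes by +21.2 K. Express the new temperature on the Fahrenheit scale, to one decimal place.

799.5°F

Initial temperature in Celsius: (1221 - 491.67) × 5/9 = 405.1833°C.
The 21.2 K change is an interval; Kelvin and Celsius degrees are the same size, so ΔC = +21.2°C.
Final Celsius temperature: 405.1833 + 21.2000 = 426.3833°C.
In Fahrenheit: 426.3833 × 1.8 + 32 = 799.5°F.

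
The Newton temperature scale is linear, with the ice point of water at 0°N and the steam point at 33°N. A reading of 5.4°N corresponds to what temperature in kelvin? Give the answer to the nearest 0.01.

Linear interpolation between the fixed points: C = (5.4 - 0) × 100 / (33 - 0) = 16.3636°C.
Then 16.3636 + 273.15 = 289.51 K.

289.51 K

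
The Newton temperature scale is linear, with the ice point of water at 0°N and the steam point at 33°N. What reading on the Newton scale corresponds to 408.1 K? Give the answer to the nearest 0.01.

First in Celsius: 408.1 - 273.15 = 134.9500°C.
Linearly onto the Newton scale: 0 + (134.9500 / 100) × (33 - 0) = 44.53°N.

44.53°N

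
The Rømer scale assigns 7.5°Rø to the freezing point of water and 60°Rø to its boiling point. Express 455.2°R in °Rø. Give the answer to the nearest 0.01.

-3.14°Rø

First in Celsius: (455.2 - 491.67) × 5/9 = -20.2611°C.
Linearly onto the Rømer scale: 7.5 + (-20.2611 / 100) × (60 - 7.5) = -3.14°Rø.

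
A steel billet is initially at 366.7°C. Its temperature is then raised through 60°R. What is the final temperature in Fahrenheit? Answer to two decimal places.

752.06°F

The 60°R change is an interval, so only the factor 5/9 applies: +60 × 5/9 = +33.3333°C.
Final Celsius temperature: 366.7000 + 33.3333 = 400.0333°C.
In Fahrenheit: 400.0333 × 1.8 + 32 = 752.06°F.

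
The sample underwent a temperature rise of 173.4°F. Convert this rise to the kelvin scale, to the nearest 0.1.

An interval of 1°F corresponds to 5/9 K.
173.4 × 5/9 = 96.3.

96.3 K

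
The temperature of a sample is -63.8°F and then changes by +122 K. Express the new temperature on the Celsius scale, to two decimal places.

Initial temperature in Celsius: (-63.8 - 32) × 5/9 = -53.2222°C.
The 122 K change is an interval; Kelvin and Celsius degrees are the same size, so ΔC = +122°C.
Final Celsius temperature: -53.2222 + 122.0000 = 68.7778°C.

68.78°C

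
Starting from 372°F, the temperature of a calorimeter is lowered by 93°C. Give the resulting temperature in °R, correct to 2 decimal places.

664.27°R

Initial temperature in Celsius: (372 - 32) × 5/9 = 188.8889°C.
Final Celsius temperature: 188.8889 - 93.0000 = 95.8889°C.
In Rankine: 95.8889 × 1.8 + 491.67 = 664.27°R.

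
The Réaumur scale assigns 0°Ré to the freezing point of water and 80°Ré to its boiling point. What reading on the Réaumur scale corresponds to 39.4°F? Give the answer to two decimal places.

First in Celsius: (39.4 - 32) × 5/9 = 4.1111°C.
Linearly onto the Réaumur scale: 0 + (4.1111 / 100) × (80 - 0) = 3.29°Ré.

3.29°Ré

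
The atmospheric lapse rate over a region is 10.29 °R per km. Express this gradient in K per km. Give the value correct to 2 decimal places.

The quantity depends on a temperature interval, so only the ratio of degree sizes applies; the offset between the scales is irrelevant.
A change of 1°R is a change of 5/9 K, so 10.29 × 5/9 = 5.72.

5.72 K/km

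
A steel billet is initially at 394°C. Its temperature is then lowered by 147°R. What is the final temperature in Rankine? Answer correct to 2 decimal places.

The 147°R change is an interval, so only the factor 5/9 applies: -147 × 5/9 = -81.6667°C.
Final Celsius temperature: 394.0000 - 81.6667 = 312.3333°C.
In Rankine: 312.3333 × 1.8 + 491.67 = 1053.87°R.

1053.87°R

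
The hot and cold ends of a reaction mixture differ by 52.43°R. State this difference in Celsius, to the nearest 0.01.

Only the scale ratio 5/9 matters for a change in temperature.
52.43 × 5/9 = 29.13.

29.13°C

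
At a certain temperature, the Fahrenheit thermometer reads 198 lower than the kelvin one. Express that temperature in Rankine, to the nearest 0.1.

Let x be the kelvin reading; then the Fahrenheit reading is 1.8·x - 459.67.
(1.8·x - 459.67) - x = -198  ⇒  (0.8)·x = 261.67  ⇒  x = 327.0875 K.
In Celsius: 327.0875 - 273.15 = 53.9375°C.
In Rankine: 53.9375 × 1.8 + 491.67 = 588.8°R.

588.8°R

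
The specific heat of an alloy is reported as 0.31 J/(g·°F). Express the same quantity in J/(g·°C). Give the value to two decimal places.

Since only a temperature interval is involved, the additive offset between the scales drops out.
A change of 1°C is a change of 1.8°F, so per °C the value is 0.31 × 1.8 = 0.56.

0.56 J/(g·°C)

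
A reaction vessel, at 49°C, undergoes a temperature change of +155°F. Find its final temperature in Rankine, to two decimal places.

734.87°R

The 155°F change is an interval, so only the factor 5/9 applies: +155 × 5/9 = +86.1111°C.
Final Celsius temperature: 49.0000 + 86.1111 = 135.1111°C.
In Rankine: 135.1111 × 1.8 + 491.67 = 734.87°R.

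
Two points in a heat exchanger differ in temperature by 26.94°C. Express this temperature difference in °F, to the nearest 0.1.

For a temperature interval the offset drops out; only the factor 1.8 applies.
26.94 × 1.8 = 48.5.

48.5°F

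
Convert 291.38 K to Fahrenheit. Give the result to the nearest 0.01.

In Celsius: 291.38 - 273.15 = 18.2300°C.
In Fahrenheit: 18.2300 × 1.8 + 32 = 64.81°F.

64.81°F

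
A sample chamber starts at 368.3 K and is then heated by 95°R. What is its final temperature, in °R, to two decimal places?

757.94°R

Initial temperature in Celsius: 368.3 - 273.15 = 95.1500°C.
The 95°R change is an interval, so only the factor 5/9 applies: +95 × 5/9 = +52.7778°C.
Final Celsius temperature: 95.1500 + 52.7778 = 147.9278°C.
In Rankine: 147.9278 × 1.8 + 491.67 = 757.94°R.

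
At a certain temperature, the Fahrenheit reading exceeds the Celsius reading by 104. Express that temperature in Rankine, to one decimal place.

Let x be the Fahrenheit reading; then the Celsius reading is 5/9·x - 17.7778.
(5/9·x - 17.7778) - x = -104  ⇒  (-4/9)·x = -86.2222  ⇒  x = 194.0000°F.
In Celsius: (194 - 32) × 5/9 = 90.0000°C.
In Rankine: 90.0000 × 1.8 + 491.67 = 653.7°R.

653.7°R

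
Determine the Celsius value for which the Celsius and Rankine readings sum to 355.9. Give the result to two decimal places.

Let C be the Celsius reading. The Rankine reading is R = 1.8·C + 491.67.
Require C + R = 355.9: (2.8)·C + 491.67 = 355.9.
C = (355.9 - 491.67) / (2.8) = -48.49.

-48.49°C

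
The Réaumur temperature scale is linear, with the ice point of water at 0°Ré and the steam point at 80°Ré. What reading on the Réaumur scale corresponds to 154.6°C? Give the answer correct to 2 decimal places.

Linearly onto the Réaumur scale: 0 + (154.6000 / 100) × (80 - 0) = 123.68°Ré.

123.68°Ré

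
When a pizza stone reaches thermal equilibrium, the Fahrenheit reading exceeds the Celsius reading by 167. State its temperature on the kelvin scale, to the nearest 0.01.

441.90 K

Let x be the Fahrenheit reading; then the Celsius reading is 5/9·x - 17.7778.
(5/9·x - 17.7778) - x = -167  ⇒  (-4/9)·x = -149.222  ⇒  x = 335.7500°F.
In Celsius: (335.75 - 32) × 5/9 = 168.7500°C.
In kelvin: 168.7500 + 273.15 = 441.90 K.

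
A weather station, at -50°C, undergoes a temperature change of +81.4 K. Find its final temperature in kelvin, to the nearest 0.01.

304.55 K

The 81.4 K change is an interval; Kelvin and Celsius degrees are the same size, so ΔC = +81.4°C.
Final Celsius temperature: -50.0000 + 81.4000 = 31.4000°C.
In kelvin: 31.4000 + 273.15 = 304.55 K.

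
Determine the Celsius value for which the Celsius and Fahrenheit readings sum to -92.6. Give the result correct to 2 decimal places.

Let C be the Celsius reading. The Fahrenheit reading is F = 1.8·C + 32.
Require C + F = -92.6: (2.8)·C + 32 = -92.6.
C = (-92.6 - 32) / (2.8) = -44.50.

-44.50°C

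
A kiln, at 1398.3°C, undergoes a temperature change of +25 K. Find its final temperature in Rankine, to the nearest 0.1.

3053.6°R

The 25 K change is an interval; Kelvin and Celsius degrees are the same size, so ΔC = +25°C.
Final Celsius temperature: 1398.3000 + 25.0000 = 1423.3000°C.
In Rankine: 1423.3000 × 1.8 + 491.67 = 3053.6°R.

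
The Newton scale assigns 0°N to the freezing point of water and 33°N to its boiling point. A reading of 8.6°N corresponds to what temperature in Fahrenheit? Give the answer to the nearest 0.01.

78.91°F

Linear interpolation between the fixed points: C = (8.6 - 0) × 100 / (33 - 0) = 26.0606°C.
Then 26.0606 × 1.8 + 32 = 78.91°F.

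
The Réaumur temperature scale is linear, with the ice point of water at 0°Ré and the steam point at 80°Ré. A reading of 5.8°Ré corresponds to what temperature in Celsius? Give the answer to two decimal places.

7.25°C

Linear interpolation between the fixed points: C = (5.8 - 0) × 100 / (80 - 0) = 7.2500°C.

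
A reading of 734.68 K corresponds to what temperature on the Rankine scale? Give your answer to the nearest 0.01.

In Celsius: 734.68 - 273.15 = 461.5300°C.
In Rankine: 461.5300 × 1.8 + 491.67 = 1322.42°R.

1322.42°R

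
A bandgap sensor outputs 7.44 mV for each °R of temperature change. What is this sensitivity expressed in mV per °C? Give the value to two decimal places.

13.39 mV per °C

The quantity depends on a temperature interval, so only the ratio of degree sizes applies; the offset between the scales is irrelevant.
A change of 1°C is a change of 1.8°R, so per °C the value is 7.44 × 1.8 = 13.39.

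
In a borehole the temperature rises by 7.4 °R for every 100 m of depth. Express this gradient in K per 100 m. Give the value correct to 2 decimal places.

4.11 K/100 m

The quantity depends on a temperature interval, so only the ratio of degree sizes applies; the offset between the scales is irrelevant.
A change of 1°R is a change of 5/9 K, so 7.4 × 5/9 = 4.11.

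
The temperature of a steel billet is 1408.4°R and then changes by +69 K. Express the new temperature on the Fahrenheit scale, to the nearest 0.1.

1072.9°F

Initial temperature in Celsius: (1408.4 - 491.67) × 5/9 = 509.2944°C.
The 69 K change is an interval; Kelvin and Celsius degrees are the same size, so ΔC = +69°C.
Final Celsius temperature: 509.2944 + 69.0000 = 578.2944°C.
In Fahrenheit: 578.2944 × 1.8 + 32 = 1072.9°F.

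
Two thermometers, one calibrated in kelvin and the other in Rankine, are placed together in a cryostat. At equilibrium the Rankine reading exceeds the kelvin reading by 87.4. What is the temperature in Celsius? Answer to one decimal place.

Let x be the kelvin reading; then the Rankine reading is 1.8·x.
(1.8·x) - x = 87.4  ⇒  (0.8)·x = 87.4  ⇒  x = 109.2500 K.
In Celsius: 109.25 - 273.15 = -163.9°C.

-163.9°C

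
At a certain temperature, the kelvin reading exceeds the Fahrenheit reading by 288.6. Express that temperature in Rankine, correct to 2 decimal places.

Let x be the kelvin reading; then the Fahrenheit reading is 1.8·x - 459.67.
(1.8·x - 459.67) - x = -288.6  ⇒  (0.8)·x = 171.07  ⇒  x = 213.8375 K.
In Celsius: 213.8375 - 273.15 = -59.3125°C.
In Rankine: -59.3125 × 1.8 + 491.67 = 384.91°R.

384.91°R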